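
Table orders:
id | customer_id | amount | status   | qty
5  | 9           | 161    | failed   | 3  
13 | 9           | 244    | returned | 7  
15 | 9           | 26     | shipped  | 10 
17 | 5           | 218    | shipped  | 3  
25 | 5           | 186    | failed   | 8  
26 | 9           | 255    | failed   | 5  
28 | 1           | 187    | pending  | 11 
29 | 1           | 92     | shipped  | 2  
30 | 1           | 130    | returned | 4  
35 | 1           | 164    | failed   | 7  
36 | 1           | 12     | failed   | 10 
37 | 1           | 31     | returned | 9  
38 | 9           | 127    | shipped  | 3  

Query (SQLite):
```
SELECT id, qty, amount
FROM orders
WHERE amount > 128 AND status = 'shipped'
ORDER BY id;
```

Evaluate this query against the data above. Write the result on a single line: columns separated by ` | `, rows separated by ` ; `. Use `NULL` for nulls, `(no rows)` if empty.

amount > 128: ids {5, 13, 17, 25, 26, 28, 30, 35}
status = 'shipped': ids {15, 17, 29, 38}
Combine with AND.

17 | 3 | 218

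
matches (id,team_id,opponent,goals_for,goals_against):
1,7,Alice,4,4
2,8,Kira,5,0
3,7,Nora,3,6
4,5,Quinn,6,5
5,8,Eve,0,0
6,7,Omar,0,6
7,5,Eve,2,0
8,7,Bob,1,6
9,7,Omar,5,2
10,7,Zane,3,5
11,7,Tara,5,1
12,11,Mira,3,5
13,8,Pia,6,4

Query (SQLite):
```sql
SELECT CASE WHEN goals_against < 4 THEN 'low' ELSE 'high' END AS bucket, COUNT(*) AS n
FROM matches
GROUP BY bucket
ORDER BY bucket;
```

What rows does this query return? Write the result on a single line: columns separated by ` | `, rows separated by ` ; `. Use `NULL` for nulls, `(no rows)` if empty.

Bucket rows by goals_against < 4 → 'low' else 'high'; count each bucket.

high | 8 ; low | 5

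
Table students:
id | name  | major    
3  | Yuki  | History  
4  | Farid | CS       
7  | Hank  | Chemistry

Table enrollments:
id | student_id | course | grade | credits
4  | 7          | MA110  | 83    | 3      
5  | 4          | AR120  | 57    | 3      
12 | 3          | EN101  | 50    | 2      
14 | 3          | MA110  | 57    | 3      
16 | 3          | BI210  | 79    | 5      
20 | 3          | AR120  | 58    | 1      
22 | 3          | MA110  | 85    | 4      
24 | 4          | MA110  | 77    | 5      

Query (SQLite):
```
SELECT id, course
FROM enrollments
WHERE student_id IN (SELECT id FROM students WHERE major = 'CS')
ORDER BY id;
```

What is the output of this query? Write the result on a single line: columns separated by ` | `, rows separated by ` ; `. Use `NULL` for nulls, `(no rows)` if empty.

Inner query: students.id where major = 'CS'.
Outer: keep enrollments rows whose student_id is in that set.
Inner query → {4}

5 | AR120 ; 24 | MA110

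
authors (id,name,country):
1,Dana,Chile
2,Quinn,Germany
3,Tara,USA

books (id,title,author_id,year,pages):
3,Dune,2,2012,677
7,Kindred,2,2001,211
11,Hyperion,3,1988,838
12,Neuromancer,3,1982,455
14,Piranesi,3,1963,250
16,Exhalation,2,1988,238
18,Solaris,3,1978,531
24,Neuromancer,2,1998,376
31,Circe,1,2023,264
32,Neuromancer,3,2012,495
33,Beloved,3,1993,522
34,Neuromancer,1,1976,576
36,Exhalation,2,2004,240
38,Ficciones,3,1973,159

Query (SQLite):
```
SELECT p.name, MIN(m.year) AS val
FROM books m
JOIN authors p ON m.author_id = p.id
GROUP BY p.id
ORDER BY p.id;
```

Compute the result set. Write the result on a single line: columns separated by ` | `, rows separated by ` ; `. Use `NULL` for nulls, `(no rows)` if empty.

Join each books row to its authors via author_id.
Group joined rows by authors.id; compute MIN(m.year) per group.
  1: ids {31, 34} → MIN(m.year)=1976
  2: ids {3, 7, 16, 24, 36} → MIN(m.year)=1988
  3: ids {11, 12, 14, 18, 32, 33, 38} → MIN(m.year)=1963

Dana | 1976 ; Quinn | 1988 ; Tara | 1963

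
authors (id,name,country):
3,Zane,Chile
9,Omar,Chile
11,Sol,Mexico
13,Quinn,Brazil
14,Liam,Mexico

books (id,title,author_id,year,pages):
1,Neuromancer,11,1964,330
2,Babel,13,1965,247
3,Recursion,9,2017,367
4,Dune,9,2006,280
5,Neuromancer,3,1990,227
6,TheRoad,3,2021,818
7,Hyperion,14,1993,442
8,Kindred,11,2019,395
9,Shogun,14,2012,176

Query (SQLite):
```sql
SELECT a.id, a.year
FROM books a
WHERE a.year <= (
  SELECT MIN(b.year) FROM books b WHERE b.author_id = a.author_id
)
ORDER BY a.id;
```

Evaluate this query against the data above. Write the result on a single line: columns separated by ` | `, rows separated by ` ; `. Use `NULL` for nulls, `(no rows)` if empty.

1 | 1964 ; 2 | 1965 ; 4 | 2006 ; 5 | 1990 ; 7 | 1993

For each books row a, compute MIN(year) over rows sharing a.author_id.
Keep row a if a.year <= that per-group MIN.
  author_id=3: MIN(year) = 1990
  author_id=9: MIN(year) = 2006
  author_id=11: MIN(year) = 1964
  author_id=13: MIN(year) = 1965
  author_id=14: MIN(year) = 1993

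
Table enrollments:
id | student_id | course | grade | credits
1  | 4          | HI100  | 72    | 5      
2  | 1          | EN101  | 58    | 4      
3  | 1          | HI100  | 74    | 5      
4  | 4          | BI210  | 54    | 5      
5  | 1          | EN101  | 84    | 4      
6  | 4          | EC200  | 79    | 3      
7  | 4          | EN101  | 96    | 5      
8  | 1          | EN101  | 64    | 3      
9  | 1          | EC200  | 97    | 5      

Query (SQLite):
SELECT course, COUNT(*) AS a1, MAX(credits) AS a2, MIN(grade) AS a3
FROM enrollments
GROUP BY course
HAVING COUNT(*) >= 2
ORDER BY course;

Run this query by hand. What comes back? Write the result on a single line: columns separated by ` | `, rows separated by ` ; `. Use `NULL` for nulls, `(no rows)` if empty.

EC200 | 2 | 5 | 79 ; EN101 | 4 | 5 | 58 ; HI100 | 2 | 5 | 72

Group enrollments by course.
Per group compute: COUNT(*), MAX(credits), MIN(grade).
HAVING: drop groups with fewer than 2 rows.
  BI210: ids {4} → COUNT(*)=1, MAX(credits)=5, MIN(grade)=54
  EC200: ids {6, 9} → COUNT(*)=2, MAX(credits)=5, MIN(grade)=79
  EN101: ids {2, 5, 7, 8} → COUNT(*)=4, MAX(credits)=5, MIN(grade)=58
  HI100: ids {1, 3} → COUNT(*)=2, MAX(credits)=5, MIN(grade)=72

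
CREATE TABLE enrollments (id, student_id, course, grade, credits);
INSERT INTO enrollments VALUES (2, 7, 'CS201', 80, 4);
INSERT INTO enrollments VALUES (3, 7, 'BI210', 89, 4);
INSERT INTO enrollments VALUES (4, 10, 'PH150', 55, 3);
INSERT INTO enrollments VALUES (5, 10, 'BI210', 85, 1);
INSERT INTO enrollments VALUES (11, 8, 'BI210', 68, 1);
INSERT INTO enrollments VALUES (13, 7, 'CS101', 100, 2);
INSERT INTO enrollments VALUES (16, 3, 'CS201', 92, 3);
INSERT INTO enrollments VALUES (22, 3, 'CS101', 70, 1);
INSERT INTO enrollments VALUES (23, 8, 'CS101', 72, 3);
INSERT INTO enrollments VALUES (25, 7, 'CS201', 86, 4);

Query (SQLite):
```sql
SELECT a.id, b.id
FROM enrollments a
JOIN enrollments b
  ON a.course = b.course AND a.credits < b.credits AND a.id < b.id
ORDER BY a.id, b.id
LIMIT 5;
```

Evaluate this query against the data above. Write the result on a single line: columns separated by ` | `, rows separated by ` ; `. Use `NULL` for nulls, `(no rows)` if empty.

13 | 23 ; 16 | 25 ; 22 | 23

Pairs (a,b) with same course, a.credits < b.credits, a.id < b.id.
course groups: BI210:{3,5,11} CS101:{13,22,23} CS201:{2,16,25} PH150:{4}
Ordered by (a.id, b.id); first 5.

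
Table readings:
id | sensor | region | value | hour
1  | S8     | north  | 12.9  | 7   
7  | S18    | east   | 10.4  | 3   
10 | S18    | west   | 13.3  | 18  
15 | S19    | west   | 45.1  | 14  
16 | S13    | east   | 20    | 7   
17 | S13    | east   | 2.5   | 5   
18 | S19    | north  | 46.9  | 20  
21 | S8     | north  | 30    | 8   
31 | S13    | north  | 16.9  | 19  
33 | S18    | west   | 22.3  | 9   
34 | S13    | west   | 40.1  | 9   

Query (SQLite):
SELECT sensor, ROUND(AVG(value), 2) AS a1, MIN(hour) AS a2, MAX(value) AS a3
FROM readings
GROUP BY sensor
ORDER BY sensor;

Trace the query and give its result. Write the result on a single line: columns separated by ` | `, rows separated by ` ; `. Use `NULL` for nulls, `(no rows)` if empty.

S13 | 19.88 | 5 | 40.1 ; S18 | 15.33 | 3 | 22.3 ; S19 | 46 | 14 | 46.9 ; S8 | 21.45 | 7 | 30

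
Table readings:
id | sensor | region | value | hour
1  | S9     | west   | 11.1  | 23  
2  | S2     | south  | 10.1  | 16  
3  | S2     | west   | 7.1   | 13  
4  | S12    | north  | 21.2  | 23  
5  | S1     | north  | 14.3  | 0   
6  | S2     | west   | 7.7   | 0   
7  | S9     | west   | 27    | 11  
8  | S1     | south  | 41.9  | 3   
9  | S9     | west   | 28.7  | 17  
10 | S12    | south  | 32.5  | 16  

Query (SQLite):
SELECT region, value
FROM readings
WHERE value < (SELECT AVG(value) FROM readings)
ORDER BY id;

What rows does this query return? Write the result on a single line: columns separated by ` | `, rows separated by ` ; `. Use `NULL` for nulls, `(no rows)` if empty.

west | 11.1 ; south | 10.1 ; west | 7.1 ; north | 14.3 ; west | 7.7

Scalar subquery: AVG(value) over all readings rows = 20.16.
Keep rows where value < that value.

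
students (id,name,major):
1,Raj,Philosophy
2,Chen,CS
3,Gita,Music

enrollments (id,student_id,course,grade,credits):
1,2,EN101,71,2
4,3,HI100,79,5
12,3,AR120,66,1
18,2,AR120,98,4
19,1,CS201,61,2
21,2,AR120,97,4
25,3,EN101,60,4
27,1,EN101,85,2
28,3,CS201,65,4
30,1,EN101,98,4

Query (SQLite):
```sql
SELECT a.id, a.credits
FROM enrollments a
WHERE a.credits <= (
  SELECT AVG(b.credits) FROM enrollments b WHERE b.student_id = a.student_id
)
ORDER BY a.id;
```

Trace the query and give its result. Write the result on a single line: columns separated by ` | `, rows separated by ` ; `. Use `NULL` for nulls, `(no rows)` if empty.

1 | 2 ; 12 | 1 ; 19 | 2 ; 27 | 2

For each enrollments row a, compute AVG(credits) over rows sharing a.student_id.
Keep row a if a.credits <= that per-group AVG.
  student_id=1: AVG(credits) = 2.666667
  student_id=2: AVG(credits) = 3.333333
  student_id=3: AVG(credits) = 3.5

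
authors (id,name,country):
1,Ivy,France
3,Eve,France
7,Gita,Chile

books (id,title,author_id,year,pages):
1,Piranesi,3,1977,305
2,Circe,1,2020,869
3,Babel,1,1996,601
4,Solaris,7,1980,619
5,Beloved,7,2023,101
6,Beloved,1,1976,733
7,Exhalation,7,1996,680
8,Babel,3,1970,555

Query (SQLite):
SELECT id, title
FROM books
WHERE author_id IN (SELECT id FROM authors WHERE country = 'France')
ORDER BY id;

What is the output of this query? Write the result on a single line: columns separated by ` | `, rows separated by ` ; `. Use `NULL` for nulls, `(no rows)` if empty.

1 | Piranesi ; 2 | Circe ; 3 | Babel ; 6 | Beloved ; 8 | Babel

Inner query: authors.id where country = 'France'.
Outer: keep books rows whose author_id is in that set.
Inner query → {1, 3}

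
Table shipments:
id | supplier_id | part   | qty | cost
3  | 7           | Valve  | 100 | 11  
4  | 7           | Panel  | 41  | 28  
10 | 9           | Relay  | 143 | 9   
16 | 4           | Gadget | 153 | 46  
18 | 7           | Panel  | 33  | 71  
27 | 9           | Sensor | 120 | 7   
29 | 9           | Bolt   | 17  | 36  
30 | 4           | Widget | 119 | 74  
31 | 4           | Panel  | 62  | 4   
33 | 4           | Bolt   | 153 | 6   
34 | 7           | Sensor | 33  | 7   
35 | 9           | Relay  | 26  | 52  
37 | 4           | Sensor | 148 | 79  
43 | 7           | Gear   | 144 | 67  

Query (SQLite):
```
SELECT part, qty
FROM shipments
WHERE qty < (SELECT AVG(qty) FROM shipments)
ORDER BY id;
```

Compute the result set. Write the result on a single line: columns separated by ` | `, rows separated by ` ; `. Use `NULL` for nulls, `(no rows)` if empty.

Panel | 41 ; Panel | 33 ; Bolt | 17 ; Panel | 62 ; Sensor | 33 ; Relay | 26

Scalar subquery: AVG(qty) over all shipments rows = 92.285714 (≈; comparison uses full precision).
Keep rows where qty < that value.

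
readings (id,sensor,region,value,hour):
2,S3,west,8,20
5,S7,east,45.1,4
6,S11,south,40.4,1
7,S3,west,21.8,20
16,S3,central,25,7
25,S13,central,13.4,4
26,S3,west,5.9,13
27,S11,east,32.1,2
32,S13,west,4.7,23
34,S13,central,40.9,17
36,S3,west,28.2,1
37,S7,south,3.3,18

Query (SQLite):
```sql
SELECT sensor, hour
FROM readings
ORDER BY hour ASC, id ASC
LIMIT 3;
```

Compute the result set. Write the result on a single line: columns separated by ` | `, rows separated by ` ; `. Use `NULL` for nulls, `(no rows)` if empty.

Sort by hour asc, tiebreak id asc: (1, id=6), (1, id=36), (2, id=27), (4, id=5), (4, id=25), (7, id=16) …. Take first 3.

S11 | 1 ; S3 | 1 ; S11 | 2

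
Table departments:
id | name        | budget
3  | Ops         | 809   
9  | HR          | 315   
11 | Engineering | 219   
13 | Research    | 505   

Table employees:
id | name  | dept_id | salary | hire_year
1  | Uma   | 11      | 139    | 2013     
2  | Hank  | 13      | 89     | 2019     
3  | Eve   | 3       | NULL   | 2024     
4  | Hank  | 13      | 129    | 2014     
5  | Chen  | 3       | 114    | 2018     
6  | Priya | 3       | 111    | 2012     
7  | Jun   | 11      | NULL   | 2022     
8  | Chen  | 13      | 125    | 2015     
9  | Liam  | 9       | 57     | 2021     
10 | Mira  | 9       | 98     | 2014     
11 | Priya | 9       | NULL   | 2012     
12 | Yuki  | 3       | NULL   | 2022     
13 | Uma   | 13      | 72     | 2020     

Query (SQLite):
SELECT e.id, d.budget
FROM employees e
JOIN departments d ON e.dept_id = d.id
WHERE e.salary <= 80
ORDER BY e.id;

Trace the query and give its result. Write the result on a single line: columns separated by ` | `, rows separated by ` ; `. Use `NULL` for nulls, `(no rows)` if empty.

Each employees row matches the departments row where dept_id = departments.id.
Then keep rows with e.salary <= 80.

9 | 315 ; 13 | 505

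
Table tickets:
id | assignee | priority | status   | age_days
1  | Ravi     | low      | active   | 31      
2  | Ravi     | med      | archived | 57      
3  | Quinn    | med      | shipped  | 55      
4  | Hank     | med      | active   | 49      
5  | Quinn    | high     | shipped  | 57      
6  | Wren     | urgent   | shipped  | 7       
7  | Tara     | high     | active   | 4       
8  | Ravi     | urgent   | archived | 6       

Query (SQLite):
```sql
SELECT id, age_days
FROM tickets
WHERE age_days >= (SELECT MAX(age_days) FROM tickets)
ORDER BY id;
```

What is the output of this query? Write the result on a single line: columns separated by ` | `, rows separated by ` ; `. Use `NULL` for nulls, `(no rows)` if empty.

2 | 57 ; 5 | 57

Scalar subquery: MAX(age_days) over all tickets rows = 57.
Keep rows where age_days >= that value.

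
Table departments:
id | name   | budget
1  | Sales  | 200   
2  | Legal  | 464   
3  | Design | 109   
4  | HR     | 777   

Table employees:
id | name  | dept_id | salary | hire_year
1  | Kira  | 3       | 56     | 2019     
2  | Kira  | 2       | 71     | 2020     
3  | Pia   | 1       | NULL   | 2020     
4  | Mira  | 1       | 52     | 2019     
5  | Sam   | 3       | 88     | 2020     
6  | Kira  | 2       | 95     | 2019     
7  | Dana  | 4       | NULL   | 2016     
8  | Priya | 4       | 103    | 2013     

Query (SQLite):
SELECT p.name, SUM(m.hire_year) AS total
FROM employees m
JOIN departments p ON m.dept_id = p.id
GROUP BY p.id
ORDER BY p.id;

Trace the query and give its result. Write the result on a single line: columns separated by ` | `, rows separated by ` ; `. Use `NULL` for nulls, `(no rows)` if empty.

Sales | 4039 ; Legal | 4039 ; Design | 4039 ; HR | 4029

Join each employees row to its departments via dept_id.
Group joined rows by departments.id; compute SUM(m.hire_year) per group.
  1: ids {3, 4} → SUM(m.hire_year)=4039
  2: ids {2, 6} → SUM(m.hire_year)=4039
  3: ids {1, 5} → SUM(m.hire_year)=4039
  4: ids {7, 8} → SUM(m.hire_year)=4029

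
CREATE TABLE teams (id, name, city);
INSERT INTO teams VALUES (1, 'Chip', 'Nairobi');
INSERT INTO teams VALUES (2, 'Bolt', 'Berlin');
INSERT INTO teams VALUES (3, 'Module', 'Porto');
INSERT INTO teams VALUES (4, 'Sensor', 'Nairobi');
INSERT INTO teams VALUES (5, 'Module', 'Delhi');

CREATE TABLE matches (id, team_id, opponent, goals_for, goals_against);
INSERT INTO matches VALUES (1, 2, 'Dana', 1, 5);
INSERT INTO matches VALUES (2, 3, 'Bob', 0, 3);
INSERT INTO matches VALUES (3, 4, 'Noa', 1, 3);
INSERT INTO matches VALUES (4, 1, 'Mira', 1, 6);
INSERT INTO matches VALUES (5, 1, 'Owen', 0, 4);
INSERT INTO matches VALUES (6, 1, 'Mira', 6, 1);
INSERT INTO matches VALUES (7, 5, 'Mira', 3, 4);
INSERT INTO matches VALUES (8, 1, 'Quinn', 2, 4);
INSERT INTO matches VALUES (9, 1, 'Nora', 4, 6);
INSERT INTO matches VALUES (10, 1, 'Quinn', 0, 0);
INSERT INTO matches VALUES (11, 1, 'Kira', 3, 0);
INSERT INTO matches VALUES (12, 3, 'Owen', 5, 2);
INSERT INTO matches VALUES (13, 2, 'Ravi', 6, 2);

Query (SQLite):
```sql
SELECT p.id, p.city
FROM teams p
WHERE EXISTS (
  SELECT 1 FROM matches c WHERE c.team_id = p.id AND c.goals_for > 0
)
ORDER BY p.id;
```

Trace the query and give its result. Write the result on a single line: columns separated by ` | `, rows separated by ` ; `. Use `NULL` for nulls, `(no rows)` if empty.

1 | Nairobi ; 2 | Berlin ; 3 | Porto ; 4 | Nairobi ; 5 | Delhi

For each teams row, check whether any matches with matching team_id has goals_for > 0.
Keep rows where that is true.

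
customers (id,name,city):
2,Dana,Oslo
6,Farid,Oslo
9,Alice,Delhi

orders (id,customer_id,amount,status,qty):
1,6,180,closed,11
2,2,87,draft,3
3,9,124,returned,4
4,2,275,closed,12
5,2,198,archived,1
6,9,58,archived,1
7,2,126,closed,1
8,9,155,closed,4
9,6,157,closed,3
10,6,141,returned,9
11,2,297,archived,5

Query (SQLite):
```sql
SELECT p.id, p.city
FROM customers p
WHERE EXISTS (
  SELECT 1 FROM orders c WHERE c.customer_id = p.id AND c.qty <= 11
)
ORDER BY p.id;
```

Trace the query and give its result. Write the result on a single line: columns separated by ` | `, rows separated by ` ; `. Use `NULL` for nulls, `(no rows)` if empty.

2 | Oslo ; 6 | Oslo ; 9 | Delhi

For each customers row, check whether any orders with matching customer_id has qty <= 11.
Keep rows where that is true.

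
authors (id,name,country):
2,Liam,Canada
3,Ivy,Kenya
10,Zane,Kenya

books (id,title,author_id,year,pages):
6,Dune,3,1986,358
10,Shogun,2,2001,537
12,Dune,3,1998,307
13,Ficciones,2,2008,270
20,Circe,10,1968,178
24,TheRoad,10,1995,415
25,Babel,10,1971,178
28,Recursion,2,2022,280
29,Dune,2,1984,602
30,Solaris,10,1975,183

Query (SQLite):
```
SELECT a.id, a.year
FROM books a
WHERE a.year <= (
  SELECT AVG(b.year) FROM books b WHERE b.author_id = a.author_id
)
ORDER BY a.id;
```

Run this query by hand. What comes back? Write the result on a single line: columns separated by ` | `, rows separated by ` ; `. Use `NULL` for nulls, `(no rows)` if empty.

6 | 1986 ; 10 | 2001 ; 20 | 1968 ; 25 | 1971 ; 29 | 1984 ; 30 | 1975

For each books row a, compute AVG(year) over rows sharing a.author_id.
Keep row a if a.year <= that per-group AVG.
  author_id=2: AVG(year) = 2003.75
  author_id=3: AVG(year) = 1992.0
  author_id=10: AVG(year) = 1977.25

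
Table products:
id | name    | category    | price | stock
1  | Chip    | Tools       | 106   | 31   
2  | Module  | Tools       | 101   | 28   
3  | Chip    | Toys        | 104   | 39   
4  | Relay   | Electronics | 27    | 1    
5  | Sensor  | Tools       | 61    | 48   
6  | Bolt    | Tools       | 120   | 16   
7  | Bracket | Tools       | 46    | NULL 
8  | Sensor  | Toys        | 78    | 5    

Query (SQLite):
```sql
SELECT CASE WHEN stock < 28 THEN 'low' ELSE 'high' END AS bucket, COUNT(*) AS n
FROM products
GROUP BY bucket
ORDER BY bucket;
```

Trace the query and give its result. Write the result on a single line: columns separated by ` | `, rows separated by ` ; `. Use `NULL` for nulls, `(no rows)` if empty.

high | 5 ; low | 3

Bucket rows by stock < 28 → 'low' else 'high'; count each bucket.
NULL < 28 is unknown, so NULL stock falls into ELSE → 'high'.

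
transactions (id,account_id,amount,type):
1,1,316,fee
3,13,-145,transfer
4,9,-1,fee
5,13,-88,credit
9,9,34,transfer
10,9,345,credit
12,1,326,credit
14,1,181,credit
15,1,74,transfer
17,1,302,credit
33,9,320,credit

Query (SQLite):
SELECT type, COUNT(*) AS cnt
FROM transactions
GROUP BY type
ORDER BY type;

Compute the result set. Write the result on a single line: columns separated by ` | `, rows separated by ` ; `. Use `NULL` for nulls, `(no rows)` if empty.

Partition transactions by type; compute COUNT(*) within each group.
  credit: ids {5, 10, 12, 14, 17, 33} → COUNT(*)=6
  fee: ids {1, 4} → COUNT(*)=2
  transfer: ids {3, 9, 15} → COUNT(*)=3

credit | 6 ; fee | 2 ; transfer | 3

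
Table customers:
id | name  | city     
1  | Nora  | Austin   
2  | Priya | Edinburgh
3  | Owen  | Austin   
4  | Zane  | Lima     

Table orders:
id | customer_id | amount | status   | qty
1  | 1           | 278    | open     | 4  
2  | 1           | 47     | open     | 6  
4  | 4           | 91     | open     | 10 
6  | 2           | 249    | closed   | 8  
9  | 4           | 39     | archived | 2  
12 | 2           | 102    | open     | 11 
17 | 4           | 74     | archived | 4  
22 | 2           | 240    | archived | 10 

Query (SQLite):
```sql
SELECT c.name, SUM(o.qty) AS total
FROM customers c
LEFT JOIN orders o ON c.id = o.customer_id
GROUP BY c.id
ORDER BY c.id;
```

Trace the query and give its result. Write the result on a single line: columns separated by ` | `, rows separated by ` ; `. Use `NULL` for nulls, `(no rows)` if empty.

LEFT JOIN keeps every customers row; unmatched ones get NULL for orders columns.
Group by customers.id and compute SUM(o.qty). SUM over an all-NULL group is NULL.
  1: ids {1, 2} → SUM(o.qty)=10
  2: ids {6, 12, 22} → SUM(o.qty)=29
  3: ids {—} → SUM(o.qty)=NULL
  4: ids {4, 9, 17} → SUM(o.qty)=16

Nora | 10 ; Priya | 29 ; Owen | NULL ; Zane | 16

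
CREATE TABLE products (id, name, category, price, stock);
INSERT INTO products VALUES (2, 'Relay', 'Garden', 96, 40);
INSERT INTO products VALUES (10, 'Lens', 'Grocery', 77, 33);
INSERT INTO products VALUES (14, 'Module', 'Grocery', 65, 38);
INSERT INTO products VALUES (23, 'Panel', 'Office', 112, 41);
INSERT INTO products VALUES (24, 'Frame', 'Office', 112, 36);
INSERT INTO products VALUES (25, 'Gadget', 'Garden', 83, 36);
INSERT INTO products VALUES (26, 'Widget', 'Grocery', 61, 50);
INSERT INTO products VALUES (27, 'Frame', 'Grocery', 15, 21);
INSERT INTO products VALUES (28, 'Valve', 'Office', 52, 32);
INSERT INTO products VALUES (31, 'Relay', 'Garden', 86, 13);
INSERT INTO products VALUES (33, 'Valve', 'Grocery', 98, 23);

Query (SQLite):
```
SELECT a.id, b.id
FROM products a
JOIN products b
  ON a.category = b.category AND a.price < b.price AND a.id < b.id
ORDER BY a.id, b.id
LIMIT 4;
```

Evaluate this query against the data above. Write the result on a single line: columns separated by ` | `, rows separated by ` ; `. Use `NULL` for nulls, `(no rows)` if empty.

10 | 33 ; 14 | 33 ; 25 | 31 ; 26 | 33

Pairs (a,b) with same category, a.price < b.price, a.id < b.id.
category groups: Garden:{2,25,31} Grocery:{10,14,26,27,33} Office:{23,24,28}
Ordered by (a.id, b.id); first 4.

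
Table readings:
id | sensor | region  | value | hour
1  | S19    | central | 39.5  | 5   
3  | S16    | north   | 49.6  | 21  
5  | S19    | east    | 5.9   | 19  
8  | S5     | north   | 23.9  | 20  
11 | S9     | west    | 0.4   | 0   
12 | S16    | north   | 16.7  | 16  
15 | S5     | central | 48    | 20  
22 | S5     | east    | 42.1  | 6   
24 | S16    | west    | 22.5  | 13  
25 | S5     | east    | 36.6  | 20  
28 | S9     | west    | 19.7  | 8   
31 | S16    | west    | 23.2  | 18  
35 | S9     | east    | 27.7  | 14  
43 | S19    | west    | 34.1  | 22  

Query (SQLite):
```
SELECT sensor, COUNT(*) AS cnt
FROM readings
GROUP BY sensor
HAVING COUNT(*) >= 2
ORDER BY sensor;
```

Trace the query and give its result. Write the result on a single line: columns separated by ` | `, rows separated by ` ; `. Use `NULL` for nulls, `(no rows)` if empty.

S16 | 4 ; S19 | 3 ; S5 | 4 ; S9 | 3

Partition readings by sensor; compute COUNT(*) within each group.
HAVING: keep groups with count ≥ 2.
  S16: ids {3, 12, 24, 31} → COUNT(*)=4
  S19: ids {1, 5, 43} → COUNT(*)=3
  S5: ids {8, 15, 22, 25} → COUNT(*)=4
  S9: ids {11, 28, 35} → COUNT(*)=3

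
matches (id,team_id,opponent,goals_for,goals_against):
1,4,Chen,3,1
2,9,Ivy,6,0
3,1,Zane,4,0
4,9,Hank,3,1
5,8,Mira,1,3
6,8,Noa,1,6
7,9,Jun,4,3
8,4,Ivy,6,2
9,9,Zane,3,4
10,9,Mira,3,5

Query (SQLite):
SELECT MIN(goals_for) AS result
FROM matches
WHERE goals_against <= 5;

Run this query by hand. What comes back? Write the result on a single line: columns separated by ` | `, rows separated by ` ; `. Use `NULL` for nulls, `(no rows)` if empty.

1

Rows where goals_against <= 5 → goals_for values: [3, 6, 4, 3, 1, 4, 6, 3, 3].
MIN of non-NULL values = 1.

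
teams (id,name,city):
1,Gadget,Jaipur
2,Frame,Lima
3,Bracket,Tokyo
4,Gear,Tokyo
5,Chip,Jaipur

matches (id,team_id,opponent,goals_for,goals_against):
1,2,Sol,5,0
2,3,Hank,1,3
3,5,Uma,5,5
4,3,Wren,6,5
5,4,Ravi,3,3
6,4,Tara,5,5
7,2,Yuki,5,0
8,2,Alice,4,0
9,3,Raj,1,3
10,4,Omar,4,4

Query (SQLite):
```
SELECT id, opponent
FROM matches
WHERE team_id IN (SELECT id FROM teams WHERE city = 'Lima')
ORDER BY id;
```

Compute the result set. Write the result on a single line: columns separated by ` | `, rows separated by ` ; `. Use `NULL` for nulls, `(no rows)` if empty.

1 | Sol ; 7 | Yuki ; 8 | Alice

Inner query: teams.id where city = 'Lima'.
Outer: keep matches rows whose team_id is in that set.
Inner query → {2}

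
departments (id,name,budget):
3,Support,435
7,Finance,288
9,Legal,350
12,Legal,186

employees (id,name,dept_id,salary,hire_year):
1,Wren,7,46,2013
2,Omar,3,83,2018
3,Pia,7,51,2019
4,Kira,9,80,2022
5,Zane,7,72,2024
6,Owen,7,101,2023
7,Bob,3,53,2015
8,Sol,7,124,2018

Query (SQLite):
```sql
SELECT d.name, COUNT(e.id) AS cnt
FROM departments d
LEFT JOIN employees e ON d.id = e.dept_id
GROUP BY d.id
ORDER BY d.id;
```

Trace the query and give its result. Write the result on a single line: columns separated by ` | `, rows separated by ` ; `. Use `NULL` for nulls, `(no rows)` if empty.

Support | 2 ; Finance | 5 ; Legal | 1 ; Legal | 0

LEFT JOIN keeps every departments row; unmatched ones get NULL for employees columns.
Group by departments.id and compute COUNT(e.id). COUNT(col) of an all-NULL group is 0.
  3: ids {2, 7} → COUNT(e.id)=2
  7: ids {1, 3, 5, 6, 8} → COUNT(e.id)=5
  9: ids {4} → COUNT(e.id)=1
  12: ids {—} → COUNT(e.id)=0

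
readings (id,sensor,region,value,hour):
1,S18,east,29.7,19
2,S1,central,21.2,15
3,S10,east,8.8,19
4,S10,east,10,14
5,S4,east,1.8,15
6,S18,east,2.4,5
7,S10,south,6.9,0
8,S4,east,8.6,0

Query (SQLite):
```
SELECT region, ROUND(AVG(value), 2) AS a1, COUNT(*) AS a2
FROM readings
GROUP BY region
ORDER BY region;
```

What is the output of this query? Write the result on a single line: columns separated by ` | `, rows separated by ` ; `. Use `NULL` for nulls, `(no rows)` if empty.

central | 21.2 | 1 ; east | 10.22 | 6 ; south | 6.9 | 1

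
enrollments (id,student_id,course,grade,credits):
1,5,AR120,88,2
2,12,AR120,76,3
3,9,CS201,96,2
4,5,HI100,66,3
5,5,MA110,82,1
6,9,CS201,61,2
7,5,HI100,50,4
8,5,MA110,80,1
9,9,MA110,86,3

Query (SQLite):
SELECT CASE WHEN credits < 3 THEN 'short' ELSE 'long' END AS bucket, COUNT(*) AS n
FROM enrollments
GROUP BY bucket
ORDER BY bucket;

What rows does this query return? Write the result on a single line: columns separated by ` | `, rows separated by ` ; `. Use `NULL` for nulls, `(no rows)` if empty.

Bucket rows by credits < 3 → 'short' else 'long'; count each bucket.

long | 4 ; short | 5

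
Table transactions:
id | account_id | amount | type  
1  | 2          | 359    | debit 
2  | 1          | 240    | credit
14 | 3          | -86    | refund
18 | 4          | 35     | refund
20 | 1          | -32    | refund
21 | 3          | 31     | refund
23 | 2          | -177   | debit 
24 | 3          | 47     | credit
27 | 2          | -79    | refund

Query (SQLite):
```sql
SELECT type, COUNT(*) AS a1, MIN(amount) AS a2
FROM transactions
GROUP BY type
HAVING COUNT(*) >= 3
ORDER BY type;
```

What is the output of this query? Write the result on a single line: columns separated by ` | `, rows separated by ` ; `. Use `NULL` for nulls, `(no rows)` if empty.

refund | 5 | -86

Group transactions by type.
Per group compute: COUNT(*), MIN(amount).
HAVING: drop groups with fewer than 3 rows.
  credit: ids {2, 24} → COUNT(*)=2, MIN(amount)=47
  debit: ids {1, 23} → COUNT(*)=2, MIN(amount)=-177
  refund: ids {14, 18, 20, 21, 27} → COUNT(*)=5, MIN(amount)=-86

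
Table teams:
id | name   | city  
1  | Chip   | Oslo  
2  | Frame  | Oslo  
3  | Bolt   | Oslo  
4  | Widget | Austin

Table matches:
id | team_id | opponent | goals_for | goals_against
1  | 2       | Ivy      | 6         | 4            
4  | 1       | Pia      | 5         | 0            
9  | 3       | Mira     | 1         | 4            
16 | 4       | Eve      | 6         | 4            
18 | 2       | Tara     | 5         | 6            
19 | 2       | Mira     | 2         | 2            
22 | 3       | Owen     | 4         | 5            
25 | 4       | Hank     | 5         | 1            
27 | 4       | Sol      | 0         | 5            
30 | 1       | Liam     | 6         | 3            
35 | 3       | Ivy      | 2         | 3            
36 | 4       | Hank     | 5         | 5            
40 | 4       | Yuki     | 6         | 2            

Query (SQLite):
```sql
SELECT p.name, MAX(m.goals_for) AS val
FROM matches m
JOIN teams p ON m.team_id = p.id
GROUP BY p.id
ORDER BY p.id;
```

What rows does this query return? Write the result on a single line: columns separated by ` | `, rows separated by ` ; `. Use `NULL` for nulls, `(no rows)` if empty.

Join each matches row to its teams via team_id.
Group joined rows by teams.id; compute MAX(m.goals_for) per group.
  1: ids {4, 30} → MAX(m.goals_for)=6
  2: ids {1, 18, 19} → MAX(m.goals_for)=6
  3: ids {9, 22, 35} → MAX(m.goals_for)=4
  4: ids {16, 25, 27, 36, 40} → MAX(m.goals_for)=6

Chip | 6 ; Frame | 6 ; Bolt | 4 ; Widget | 6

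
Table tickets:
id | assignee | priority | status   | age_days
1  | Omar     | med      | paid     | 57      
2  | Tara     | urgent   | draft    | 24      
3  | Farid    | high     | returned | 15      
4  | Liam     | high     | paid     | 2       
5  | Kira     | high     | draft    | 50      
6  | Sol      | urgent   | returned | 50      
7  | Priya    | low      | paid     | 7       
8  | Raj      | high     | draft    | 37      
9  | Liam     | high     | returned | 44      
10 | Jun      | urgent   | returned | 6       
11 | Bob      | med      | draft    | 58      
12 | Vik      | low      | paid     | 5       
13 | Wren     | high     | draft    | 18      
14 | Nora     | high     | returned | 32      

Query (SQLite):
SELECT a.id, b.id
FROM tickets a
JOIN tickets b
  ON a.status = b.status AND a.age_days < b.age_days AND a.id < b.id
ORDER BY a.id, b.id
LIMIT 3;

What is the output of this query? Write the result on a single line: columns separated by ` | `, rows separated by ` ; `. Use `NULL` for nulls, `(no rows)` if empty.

2 | 5 ; 2 | 8 ; 2 | 11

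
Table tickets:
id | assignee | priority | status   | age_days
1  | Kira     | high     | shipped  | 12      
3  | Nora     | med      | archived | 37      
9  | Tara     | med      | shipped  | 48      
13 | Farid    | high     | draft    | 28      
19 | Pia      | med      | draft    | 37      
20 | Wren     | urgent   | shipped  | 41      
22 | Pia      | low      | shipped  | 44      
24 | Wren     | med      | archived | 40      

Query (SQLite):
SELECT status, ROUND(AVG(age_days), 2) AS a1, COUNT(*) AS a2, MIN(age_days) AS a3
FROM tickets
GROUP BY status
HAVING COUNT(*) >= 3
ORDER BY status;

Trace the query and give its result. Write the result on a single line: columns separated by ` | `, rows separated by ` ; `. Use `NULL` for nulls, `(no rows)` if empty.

Group tickets by status.
Per group compute: ROUND(AVG(age_days), 2), COUNT(*), MIN(age_days).
HAVING: drop groups with fewer than 3 rows.
  archived: ids {3, 24} → ROUND(AVG(age_days), 2)=38.5, COUNT(*)=2, MIN(age_days)=37
  draft: ids {13, 19} → ROUND(AVG(age_days), 2)=32.5, COUNT(*)=2, MIN(age_days)=28
  shipped: ids {1, 9, 20, 22} → ROUND(AVG(age_days), 2)=36.25, COUNT(*)=4, MIN(age_days)=12

shipped | 36.25 | 4 | 12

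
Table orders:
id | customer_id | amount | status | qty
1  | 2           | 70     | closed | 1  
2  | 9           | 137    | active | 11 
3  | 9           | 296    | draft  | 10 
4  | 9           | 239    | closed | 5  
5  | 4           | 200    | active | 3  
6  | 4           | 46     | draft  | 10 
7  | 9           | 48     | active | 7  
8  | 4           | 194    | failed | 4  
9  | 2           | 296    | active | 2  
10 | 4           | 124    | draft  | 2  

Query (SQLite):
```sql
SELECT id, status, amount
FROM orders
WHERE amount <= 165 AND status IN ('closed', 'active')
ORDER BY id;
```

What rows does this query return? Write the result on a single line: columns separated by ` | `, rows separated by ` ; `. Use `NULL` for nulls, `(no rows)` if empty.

1 | closed | 70 ; 2 | active | 137 ; 7 | active | 48

amount <= 165: ids {1, 2, 6, 7, 10}
status IN ('closed', 'active'): ids {1, 2, 4, 5, 7, 9}
Combine with AND.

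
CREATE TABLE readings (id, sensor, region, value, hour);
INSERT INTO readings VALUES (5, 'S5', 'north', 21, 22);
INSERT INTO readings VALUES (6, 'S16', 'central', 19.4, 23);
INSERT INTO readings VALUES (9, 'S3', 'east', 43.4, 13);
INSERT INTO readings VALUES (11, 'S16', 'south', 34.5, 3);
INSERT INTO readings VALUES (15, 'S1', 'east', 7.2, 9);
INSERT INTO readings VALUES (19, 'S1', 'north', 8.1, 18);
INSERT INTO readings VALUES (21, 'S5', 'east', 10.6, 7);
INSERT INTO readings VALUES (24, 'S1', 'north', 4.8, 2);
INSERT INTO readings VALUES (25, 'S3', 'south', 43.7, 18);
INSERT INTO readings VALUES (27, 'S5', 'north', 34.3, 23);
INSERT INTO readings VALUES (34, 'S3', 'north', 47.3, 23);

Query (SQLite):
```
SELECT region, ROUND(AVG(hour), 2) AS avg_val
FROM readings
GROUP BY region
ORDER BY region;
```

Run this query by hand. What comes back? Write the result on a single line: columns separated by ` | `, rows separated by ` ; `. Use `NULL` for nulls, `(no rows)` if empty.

Partition readings by region; compute ROUND(AVG(hour), 2) within each group.
  central: ids {6} → ROUND(AVG(hour), 2)=23
  east: ids {9, 15, 21} → ROUND(AVG(hour), 2)=9.67
  north: ids {5, 19, 24, 27, 34} → ROUND(AVG(hour), 2)=17.6
  south: ids {11, 25} → ROUND(AVG(hour), 2)=10.5

central | 23 ; east | 9.67 ; north | 17.6 ; south | 10.5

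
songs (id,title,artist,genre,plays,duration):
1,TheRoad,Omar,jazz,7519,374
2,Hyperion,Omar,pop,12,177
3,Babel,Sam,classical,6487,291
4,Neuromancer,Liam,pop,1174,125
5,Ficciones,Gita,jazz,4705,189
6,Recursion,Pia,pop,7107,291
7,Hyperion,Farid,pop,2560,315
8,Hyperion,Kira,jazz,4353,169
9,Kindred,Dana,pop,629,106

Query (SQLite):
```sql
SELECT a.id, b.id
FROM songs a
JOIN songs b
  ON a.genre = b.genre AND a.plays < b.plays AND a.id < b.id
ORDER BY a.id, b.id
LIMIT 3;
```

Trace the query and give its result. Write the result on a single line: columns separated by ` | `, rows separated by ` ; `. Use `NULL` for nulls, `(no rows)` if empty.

2 | 4 ; 2 | 6 ; 2 | 7

Pairs (a,b) with same genre, a.plays < b.plays, a.id < b.id.
genre groups: classical:{3} jazz:{1,5,8} pop:{2,4,6,7,9}
Ordered by (a.id, b.id); first 3.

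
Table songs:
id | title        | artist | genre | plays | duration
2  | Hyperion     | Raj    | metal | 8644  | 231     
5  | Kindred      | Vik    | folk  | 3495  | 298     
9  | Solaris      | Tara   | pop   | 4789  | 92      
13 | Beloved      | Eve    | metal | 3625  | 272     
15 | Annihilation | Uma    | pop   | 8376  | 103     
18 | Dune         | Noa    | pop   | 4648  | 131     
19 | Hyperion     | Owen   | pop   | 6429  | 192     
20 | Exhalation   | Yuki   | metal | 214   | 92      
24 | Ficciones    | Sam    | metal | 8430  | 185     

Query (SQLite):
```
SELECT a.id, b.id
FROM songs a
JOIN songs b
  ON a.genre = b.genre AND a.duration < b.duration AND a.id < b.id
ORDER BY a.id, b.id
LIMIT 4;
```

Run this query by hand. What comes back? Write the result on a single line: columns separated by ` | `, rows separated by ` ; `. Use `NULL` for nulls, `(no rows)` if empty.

2 | 13 ; 9 | 15 ; 9 | 18 ; 9 | 19

Pairs (a,b) with same genre, a.duration < b.duration, a.id < b.id.
genre groups: folk:{5} metal:{2,13,20,24} pop:{9,15,18,19}
Ordered by (a.id, b.id); first 4.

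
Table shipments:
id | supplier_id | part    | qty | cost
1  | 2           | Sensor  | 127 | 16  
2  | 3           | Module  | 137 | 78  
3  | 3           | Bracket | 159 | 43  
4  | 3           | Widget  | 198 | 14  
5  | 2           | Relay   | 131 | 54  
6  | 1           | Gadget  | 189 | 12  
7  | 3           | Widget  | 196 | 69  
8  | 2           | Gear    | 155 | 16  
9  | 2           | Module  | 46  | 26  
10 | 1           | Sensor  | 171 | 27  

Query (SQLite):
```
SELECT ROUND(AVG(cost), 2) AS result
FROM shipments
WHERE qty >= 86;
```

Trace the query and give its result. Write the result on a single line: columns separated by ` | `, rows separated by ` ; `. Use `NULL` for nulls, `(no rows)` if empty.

Rows where qty >= 86 → cost values: [16, 78, 43, 14, 54, 12, 69, 16, 27].
AVG = 329 / 9 (rounded to 2 dp).

36.56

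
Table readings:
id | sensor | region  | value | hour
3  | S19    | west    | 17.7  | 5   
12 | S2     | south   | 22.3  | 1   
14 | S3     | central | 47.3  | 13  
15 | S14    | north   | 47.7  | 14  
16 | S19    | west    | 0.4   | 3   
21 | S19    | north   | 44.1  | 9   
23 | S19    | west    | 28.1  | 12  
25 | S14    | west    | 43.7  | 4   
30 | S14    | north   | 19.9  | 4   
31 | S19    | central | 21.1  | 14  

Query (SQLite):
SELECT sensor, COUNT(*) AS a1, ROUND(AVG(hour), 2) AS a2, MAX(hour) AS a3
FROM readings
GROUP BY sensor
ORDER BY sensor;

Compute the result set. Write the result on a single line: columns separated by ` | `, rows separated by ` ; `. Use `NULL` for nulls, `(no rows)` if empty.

Group readings by sensor.
Per group compute: COUNT(*), ROUND(AVG(hour), 2), MAX(hour).
  S14: ids {15, 25, 30} → COUNT(*)=3, ROUND(AVG(hour), 2)=7.33, MAX(hour)=14
  S19: ids {3, 16, 21, 23, 31} → COUNT(*)=5, ROUND(AVG(hour), 2)=8.6, MAX(hour)=14
  S2: ids {12} → COUNT(*)=1, ROUND(AVG(hour), 2)=1, MAX(hour)=1
  S3: ids {14} → COUNT(*)=1, ROUND(AVG(hour), 2)=13, MAX(hour)=13

S14 | 3 | 7.33 | 14 ; S19 | 5 | 8.6 | 14 ; S2 | 1 | 1 | 1 ; S3 | 1 | 13 | 13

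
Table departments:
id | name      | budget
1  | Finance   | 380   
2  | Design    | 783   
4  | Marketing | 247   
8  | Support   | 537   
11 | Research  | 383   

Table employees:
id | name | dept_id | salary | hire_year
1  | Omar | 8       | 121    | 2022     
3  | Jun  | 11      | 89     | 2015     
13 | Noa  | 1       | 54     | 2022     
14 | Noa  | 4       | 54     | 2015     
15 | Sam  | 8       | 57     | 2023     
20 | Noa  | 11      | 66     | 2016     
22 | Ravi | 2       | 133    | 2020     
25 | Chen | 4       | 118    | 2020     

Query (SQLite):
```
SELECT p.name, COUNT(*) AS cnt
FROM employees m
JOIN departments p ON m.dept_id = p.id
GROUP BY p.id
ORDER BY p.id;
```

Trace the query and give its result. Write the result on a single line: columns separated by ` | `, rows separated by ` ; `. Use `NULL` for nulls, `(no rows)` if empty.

Finance | 1 ; Design | 1 ; Marketing | 2 ; Support | 2 ; Research | 2

Join each employees row to its departments via dept_id.
Group joined rows by departments.id; compute COUNT(*) per group.
  1: ids {13} → COUNT(*)=1
  2: ids {22} → COUNT(*)=1
  4: ids {14, 25} → COUNT(*)=2
  8: ids {1, 15} → COUNT(*)=2
  11: ids {3, 20} → COUNT(*)=2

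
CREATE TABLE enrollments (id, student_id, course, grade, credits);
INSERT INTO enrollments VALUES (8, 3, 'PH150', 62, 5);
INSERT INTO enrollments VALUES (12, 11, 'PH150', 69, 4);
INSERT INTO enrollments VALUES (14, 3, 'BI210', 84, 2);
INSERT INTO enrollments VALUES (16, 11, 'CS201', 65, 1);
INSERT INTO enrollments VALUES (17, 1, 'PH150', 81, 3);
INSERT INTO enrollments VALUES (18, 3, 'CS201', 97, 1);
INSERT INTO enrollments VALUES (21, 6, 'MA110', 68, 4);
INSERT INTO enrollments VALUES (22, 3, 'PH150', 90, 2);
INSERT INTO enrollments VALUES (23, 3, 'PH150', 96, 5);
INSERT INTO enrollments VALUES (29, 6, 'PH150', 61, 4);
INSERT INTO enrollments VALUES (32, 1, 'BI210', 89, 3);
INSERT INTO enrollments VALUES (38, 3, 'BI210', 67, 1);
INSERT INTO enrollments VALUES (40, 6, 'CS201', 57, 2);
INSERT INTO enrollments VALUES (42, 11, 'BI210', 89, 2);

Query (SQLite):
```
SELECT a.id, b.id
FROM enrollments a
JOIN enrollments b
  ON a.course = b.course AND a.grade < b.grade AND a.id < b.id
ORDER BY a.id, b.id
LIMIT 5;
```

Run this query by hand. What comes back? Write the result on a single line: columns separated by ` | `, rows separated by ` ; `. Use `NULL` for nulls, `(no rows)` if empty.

8 | 12 ; 8 | 17 ; 8 | 22 ; 8 | 23 ; 12 | 17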